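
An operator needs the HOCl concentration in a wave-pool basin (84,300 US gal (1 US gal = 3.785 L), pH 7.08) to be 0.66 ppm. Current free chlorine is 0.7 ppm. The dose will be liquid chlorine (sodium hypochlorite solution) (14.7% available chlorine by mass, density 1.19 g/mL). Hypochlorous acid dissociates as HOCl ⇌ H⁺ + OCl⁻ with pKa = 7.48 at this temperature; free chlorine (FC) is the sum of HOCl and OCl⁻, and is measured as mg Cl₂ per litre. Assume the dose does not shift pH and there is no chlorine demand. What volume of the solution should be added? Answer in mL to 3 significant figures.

406 mL

Volume: 84,300 US gal × 3.785 L/gal = 319,076 L.
[OCl⁻]/[HOCl] = 10^(pH − pKa) = 10^(7.08 − 7.48) = 0.3981; fraction as HOCl = 1/(1 + 0.3981) = 0.7153.
Free chlorine required for 0.66 ppm HOCl: 0.66 / 0.7153 = 0.9228 ppm.
FC to add: 0.9228 − 0.7 = 0.2228 mg/L as Cl₂.
Cl₂ equivalent: 0.2228 mg/L × 319,076 L = 71.07 g.
Product at 14.7% available Cl: 71.07 / 0.147 = 483.5 g.
Volume: 483.5 g ÷ 1.19 g/mL = 406.3 mL.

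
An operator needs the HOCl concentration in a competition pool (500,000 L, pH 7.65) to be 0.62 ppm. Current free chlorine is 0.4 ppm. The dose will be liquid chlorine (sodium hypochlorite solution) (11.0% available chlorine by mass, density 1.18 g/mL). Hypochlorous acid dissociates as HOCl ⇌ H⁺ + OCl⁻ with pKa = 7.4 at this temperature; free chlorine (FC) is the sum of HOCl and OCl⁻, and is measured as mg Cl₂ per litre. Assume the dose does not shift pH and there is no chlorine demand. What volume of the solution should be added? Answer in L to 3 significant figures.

5.09 L

[OCl⁻]/[HOCl] = 10^(pH − pKa) = 10^(7.65 − 7.4) = 1.778; fraction as HOCl = 1/(1 + 1.778) = 0.3599.
Free chlorine required for 0.62 ppm HOCl: 0.62 / 0.3599 = 1.723 ppm.
FC to add: 1.723 − 0.4 = 1.323 mg/L as Cl₂.
Cl₂ equivalent: 1.323 mg/L × 500,000 L = 661.3 g.
Product at 11.0% available Cl: 661.3 / 0.11 = 6012 g.
Volume: 6012 g ÷ 1.18 g/mL = 5095 mL.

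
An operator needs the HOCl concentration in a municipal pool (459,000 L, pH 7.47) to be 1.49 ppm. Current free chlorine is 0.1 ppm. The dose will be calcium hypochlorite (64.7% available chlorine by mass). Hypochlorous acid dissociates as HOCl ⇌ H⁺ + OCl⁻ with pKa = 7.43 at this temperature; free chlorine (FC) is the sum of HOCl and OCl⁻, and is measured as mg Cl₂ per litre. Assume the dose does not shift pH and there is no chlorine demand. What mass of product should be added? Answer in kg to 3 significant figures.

[OCl⁻]/[HOCl] = 10^(pH − pKa) = 10^(7.47 − 7.43) = 1.096; fraction as HOCl = 1/(1 + 1.096) = 0.477.
Free chlorine required for 1.49 ppm HOCl: 1.49 / 0.477 = 3.124 ppm.
FC to add: 3.124 − 0.1 = 3.024 mg/L as Cl₂.
Cl₂ equivalent: 3.024 mg/L × 459,000 L = 1388 g.
Product at 64.7% available Cl: 1388 / 0.647 = 2145 g.

2.15 kg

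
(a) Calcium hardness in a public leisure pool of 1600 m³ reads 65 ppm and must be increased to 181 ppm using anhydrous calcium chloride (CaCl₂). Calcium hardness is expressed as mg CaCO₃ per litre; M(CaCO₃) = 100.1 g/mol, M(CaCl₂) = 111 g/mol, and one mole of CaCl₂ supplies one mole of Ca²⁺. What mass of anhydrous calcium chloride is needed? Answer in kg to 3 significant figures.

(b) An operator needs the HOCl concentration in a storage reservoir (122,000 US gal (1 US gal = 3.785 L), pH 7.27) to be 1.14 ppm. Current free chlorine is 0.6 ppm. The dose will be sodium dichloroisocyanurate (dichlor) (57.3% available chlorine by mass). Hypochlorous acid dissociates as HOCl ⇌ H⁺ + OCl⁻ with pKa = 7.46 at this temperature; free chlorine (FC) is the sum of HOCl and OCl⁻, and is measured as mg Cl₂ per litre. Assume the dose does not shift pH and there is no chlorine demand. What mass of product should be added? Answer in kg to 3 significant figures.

(a) 206 kg; (b) 1.03 kg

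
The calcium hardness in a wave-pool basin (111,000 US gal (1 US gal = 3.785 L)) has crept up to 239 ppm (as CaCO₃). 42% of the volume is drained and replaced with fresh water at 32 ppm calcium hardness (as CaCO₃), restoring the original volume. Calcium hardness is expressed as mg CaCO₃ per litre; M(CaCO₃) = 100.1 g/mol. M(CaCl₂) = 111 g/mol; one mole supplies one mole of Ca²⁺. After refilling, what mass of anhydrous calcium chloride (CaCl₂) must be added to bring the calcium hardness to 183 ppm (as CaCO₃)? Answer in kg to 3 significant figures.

14.4 kg

Volume: 111,000 US gal × 3.785 L/gal = 420,135 L.
After draining 42% and refilling: 239 × 0.58 + 32 × 0.42 = 152.06 ppm.
Deficit to target: 183 − 152.06 = 30.94 mg/L.
As CaCO₃: 30.94 mg/L × 420,135 L = 13,000 g; ÷ 100.1 = 129.9 mol Ca²⁺.
Mass: 129.9 × 111 = 14,410 g.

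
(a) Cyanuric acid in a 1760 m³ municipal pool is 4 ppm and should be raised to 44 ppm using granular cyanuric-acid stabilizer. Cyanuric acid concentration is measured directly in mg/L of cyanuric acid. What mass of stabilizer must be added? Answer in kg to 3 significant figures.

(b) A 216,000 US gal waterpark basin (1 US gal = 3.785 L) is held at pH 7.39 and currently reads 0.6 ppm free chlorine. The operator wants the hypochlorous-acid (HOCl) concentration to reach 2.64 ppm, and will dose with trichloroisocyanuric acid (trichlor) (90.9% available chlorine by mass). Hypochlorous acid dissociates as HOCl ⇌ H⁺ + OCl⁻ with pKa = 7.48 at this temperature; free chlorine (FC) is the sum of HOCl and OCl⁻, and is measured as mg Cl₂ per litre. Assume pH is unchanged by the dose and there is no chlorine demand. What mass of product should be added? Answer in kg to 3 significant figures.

(a) Volume: 1760 m³ = 1,760,000 L.
(a) CYA to add: (44 − 4) = 40 mg/L × 1,760,000 L = 70,400 g cyanuric acid.

(b) Volume: 216,000 US gal × 3.785 L/gal = 817,560 L.
(b) [OCl⁻]/[HOCl] = 10^(pH − pKa) = 10^(7.39 − 7.48) = 0.8128; fraction as HOCl = 1/(1 + 0.8128) = 0.5516.
(b) Free chlorine required for 2.64 ppm HOCl: 2.64 / 0.5516 = 4.786 ppm.
(b) FC to add: 4.786 − 0.6 = 4.186 mg/L as Cl₂.
(b) Cl₂ equivalent: 4.186 mg/L × 817,560 L = 3422 g.
(b) Product at 90.9% available Cl: 3422 / 0.909 = 3765 g.

(a) 70.4 kg; (b) 3.76 kg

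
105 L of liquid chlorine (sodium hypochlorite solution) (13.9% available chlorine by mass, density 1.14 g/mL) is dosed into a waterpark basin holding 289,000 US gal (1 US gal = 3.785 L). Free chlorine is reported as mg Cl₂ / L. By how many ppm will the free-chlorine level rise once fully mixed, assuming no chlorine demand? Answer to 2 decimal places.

Volume: 289,000 US gal × 3.785 L/gal = 1,093,865 L.
Mass of solution: 105 L × 1000 mL/L × 1.14 g/mL = 119,700 g.
Available chlorine delivered: 119,700 g × 0.139 = 16,640 g as Cl₂.
Concentration rise: 16,640 g / 1,093,865 L = 15.21 mg/L = 15.21 ppm.

15.21 ppm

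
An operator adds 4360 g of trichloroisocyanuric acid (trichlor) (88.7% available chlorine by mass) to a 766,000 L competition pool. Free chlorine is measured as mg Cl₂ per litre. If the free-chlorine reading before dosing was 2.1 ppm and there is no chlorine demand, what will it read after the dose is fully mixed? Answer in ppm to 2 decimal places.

7.15 ppm

Available chlorine delivered: 4360 g × 0.887 = 3867 g as Cl₂.
Concentration rise: 3867 g / 766,000 L = 5.049 mg/L = 5.05 ppm.
Final FC: 2.1 + 5.05 = 7.15 ppm.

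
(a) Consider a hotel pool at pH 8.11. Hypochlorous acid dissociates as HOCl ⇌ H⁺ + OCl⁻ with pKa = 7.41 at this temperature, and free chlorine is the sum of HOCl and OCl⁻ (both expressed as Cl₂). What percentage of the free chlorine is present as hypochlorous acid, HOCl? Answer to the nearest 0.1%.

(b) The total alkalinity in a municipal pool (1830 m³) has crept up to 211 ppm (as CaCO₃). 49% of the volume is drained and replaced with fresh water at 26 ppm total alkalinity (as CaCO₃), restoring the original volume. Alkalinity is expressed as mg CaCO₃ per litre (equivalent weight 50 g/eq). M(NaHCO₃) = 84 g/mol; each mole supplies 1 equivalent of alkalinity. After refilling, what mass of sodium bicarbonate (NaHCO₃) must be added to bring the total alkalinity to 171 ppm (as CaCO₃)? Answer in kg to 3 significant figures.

(a) 16.6%; (b) 156 kg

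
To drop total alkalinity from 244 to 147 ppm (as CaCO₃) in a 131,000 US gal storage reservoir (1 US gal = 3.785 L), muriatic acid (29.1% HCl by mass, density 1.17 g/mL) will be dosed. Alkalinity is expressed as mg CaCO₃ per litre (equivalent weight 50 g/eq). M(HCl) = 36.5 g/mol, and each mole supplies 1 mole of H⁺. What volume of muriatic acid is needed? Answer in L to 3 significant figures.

Volume: 131,000 US gal × 3.785 L/gal = 495,835 L.
Alkalinity to neutralize: (244 − 147) = 97 mg/L as CaCO₃ × 495,835 L = 48,100 g as CaCO₃.
Equivalents of H⁺ required: 48,100 ÷ 50 g/eq = 961.9 eq = 961.9 mol HCl.
Mass of HCl: 961.9 × 36.5 = 35,110 g.
Mass of 29.1% solution: 35,110 / 0.291 = 120,700 g.
Volume: 120,700 g ÷ 1.17 g/mL = 103,100 mL.

103 L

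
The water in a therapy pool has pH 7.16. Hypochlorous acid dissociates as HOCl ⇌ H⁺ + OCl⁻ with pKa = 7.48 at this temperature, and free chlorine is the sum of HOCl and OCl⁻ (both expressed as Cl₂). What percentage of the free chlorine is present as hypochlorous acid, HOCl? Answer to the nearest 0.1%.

67.6%

[OCl⁻]/[HOCl] = 10^(pH − pKa) = 10^(7.16 − 7.48) = 10^-0.32 = 0.4786.
Fraction as HOCl = 1 / (1 + 0.4786) = 0.6763.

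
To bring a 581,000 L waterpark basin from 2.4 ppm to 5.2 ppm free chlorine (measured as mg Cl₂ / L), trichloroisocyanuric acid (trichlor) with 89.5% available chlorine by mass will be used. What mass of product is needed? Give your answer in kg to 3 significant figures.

Chlorine deficit: 5.2 − 2.4 = 2.8 ppm = 2.8 mg/L as Cl₂.
Cl₂ equivalent needed: 2.8 mg/L × 581,000 L = 1,627,000 mg = 1627 g.
Product at 89.5% available chlorine: 1627 / 0.895 = 1818 g.

1.82 kg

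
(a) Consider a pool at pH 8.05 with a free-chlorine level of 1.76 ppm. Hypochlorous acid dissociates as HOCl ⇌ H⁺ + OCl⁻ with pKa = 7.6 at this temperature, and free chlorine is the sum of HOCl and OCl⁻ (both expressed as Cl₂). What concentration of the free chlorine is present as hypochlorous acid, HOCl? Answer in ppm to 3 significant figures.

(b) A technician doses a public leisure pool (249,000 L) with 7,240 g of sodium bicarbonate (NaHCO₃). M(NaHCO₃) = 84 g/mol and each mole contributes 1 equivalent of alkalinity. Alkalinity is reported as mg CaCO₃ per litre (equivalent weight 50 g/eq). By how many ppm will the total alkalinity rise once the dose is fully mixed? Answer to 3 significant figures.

(a) 0.461 ppm; (b) 17.3 ppm

(a) [OCl⁻]/[HOCl] = 10^(pH − pKa) = 10^(8.05 − 7.6) = 10^0.45 = 2.818.
(a) Fraction as HOCl = 1 / (1 + 2.818) = 0.2619.
(a) HOCl = 0.2619 × 1.76 ppm = 0.4609 ppm.

(b) Moles of NaHCO₃: 7,240 g ÷ 84 g/mol = 86.19 mol → 86.19 eq of alkalinity.
(b) As CaCO₃: 86.19 eq × 50 g/eq = 4310 g.
(b) Rise: 4310 g / 249,000 L × 1000 = 17.31 mg/L.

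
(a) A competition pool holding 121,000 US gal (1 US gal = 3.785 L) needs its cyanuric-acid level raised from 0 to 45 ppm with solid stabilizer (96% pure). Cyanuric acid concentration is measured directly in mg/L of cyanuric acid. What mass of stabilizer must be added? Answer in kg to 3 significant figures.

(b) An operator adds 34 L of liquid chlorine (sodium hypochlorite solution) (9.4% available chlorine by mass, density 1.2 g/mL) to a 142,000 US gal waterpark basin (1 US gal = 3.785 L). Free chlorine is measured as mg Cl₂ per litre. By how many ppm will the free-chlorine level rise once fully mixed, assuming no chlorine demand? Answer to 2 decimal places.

(a) 21.5 kg; (b) 7.14 ppm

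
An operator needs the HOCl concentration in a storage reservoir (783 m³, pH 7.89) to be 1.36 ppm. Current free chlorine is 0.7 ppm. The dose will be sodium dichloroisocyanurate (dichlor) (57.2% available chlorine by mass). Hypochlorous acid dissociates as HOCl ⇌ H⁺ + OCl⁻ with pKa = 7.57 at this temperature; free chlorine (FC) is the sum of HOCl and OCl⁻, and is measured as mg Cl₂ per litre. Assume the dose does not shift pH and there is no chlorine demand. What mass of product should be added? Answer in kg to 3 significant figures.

4.79 kg

Volume: 783 m³ = 783,000 L.
[OCl⁻]/[HOCl] = 10^(pH − pKa) = 10^(7.89 − 7.57) = 2.089; fraction as HOCl = 1/(1 + 2.089) = 0.3237.
Free chlorine required for 1.36 ppm HOCl: 1.36 / 0.3237 = 4.201 ppm.
FC to add: 4.201 − 0.7 = 3.501 mg/L as Cl₂.
Cl₂ equivalent: 3.501 mg/L × 783,000 L = 2742 g.
Product at 57.2% available Cl: 2742 / 0.572 = 4793 g.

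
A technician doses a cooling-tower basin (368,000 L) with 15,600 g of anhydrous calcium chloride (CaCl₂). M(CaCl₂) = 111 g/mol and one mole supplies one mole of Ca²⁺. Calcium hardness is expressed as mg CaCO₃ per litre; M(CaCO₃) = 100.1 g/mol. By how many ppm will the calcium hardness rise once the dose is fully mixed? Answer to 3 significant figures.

Moles of Ca²⁺: 15,600 g ÷ 111 g/mol = 140.5 mol.
As CaCO₃: 140.5 mol × 100.1 g/mol = 14,070 g.
Rise: 14,070 g / 368,000 L × 1000 = 38.23 mg/L.

38.2 ppm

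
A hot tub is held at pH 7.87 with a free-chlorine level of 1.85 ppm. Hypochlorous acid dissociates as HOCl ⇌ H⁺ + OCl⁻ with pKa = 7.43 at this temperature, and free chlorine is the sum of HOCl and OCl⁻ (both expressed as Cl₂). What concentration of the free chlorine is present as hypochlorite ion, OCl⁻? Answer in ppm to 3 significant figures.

[OCl⁻]/[HOCl] = 10^(pH − pKa) = 10^(7.87 − 7.43) = 10^0.44 = 2.754.
Fraction as HOCl = 1 / (1 + 2.754) = 0.2664.
OCl⁻ = (1 − 0.2664) × 1.85 ppm = 1.357 ppm.

1.36 ppm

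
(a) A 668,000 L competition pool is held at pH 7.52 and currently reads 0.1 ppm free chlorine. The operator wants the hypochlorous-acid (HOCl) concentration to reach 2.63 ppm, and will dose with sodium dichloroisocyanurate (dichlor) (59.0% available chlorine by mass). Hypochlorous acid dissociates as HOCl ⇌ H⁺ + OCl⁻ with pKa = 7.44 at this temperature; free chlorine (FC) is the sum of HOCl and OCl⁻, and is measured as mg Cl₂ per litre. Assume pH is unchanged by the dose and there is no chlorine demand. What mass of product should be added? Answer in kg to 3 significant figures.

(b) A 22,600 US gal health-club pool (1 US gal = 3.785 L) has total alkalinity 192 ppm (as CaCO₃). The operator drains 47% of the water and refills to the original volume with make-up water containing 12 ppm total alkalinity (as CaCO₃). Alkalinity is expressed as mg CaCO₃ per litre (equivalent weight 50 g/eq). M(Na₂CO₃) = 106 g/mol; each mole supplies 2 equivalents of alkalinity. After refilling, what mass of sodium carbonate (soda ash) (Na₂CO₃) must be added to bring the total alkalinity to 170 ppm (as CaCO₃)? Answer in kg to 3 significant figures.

(a) [OCl⁻]/[HOCl] = 10^(pH − pKa) = 10^(7.52 − 7.44) = 1.202; fraction as HOCl = 1/(1 + 1.202) = 0.4541.
(a) Free chlorine required for 2.63 ppm HOCl: 2.63 / 0.4541 = 5.792 ppm.
(a) FC to add: 5.792 − 0.1 = 5.692 mg/L as Cl₂.
(a) Cl₂ equivalent: 5.692 mg/L × 668,000 L = 3802 g.
(a) Product at 59.0% available Cl: 3802 / 0.59 = 6444 g.

(b) Volume: 22,600 US gal × 3.785 L/gal = 85,541 L.
(b) After draining 47% and refilling: 192 × 0.53 + 12 × 0.47 = 107.4 ppm.
(b) Deficit to target: 170 − 107.4 = 62.6 mg/L.
(b) As CaCO₃: 62.6 mg/L × 85,541 L = 5355 g; ÷ 50 g/eq ÷ 2 = 53.55 mol Na₂CO₃.
(b) Mass: 53.55 × 106 = 5676 g.

(a) 6.44 kg; (b) 5.68 kg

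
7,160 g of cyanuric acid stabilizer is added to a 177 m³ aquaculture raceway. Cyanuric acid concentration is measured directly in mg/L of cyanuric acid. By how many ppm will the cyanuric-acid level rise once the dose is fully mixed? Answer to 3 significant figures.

40.5 ppm

Volume: 177 m³ = 177,000 L.
Rise: 7,160 g / 177,000 L × 1000 = 40.45 mg/L.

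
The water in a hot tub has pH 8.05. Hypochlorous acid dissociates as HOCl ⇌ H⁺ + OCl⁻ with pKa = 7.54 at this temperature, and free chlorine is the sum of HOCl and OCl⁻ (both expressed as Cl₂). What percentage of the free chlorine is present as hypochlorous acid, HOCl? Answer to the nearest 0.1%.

23.6%

[OCl⁻]/[HOCl] = 10^(pH − pKa) = 10^(8.05 − 7.54) = 10^0.51 = 3.236.
Fraction as HOCl = 1 / (1 + 3.236) = 0.2361.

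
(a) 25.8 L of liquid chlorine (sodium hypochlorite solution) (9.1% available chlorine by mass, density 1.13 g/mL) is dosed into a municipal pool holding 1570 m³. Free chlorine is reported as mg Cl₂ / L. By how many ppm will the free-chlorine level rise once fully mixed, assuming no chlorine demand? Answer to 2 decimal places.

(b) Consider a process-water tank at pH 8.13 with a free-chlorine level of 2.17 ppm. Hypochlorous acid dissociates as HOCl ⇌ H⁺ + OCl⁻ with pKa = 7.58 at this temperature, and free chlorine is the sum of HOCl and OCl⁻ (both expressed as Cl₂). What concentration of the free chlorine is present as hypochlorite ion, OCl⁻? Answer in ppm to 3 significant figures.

(a) Volume: 1570 m³ = 1,570,000 L.
(a) Mass of solution: 25.8 L × 1000 mL/L × 1.13 g/mL = 29,150 g.
(a) Available chlorine delivered: 29,150 g × 0.091 = 2653 g as Cl₂.
(a) Concentration rise: 2653 g / 1,570,000 L = 1.69 mg/L = 1.69 ppm.

(b) [OCl⁻]/[HOCl] = 10^(pH − pKa) = 10^(8.13 − 7.58) = 10^0.55 = 3.548.
(b) Fraction as HOCl = 1 / (1 + 3.548) = 0.2199.
(b) OCl⁻ = (1 − 0.2199) × 2.17 ppm = 1.693 ppm.

(a) 1.69 ppm; (b) 1.69 ppm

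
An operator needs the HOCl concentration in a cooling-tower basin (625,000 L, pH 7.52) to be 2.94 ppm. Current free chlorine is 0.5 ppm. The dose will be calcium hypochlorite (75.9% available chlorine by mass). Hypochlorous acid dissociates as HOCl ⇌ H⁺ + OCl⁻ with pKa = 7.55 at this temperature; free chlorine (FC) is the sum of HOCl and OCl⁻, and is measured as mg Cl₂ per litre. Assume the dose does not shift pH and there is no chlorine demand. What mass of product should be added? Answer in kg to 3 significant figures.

4.27 kg

[OCl⁻]/[HOCl] = 10^(pH − pKa) = 10^(7.52 − 7.55) = 0.9333; fraction as HOCl = 1/(1 + 0.9333) = 0.5173.
Free chlorine required for 2.94 ppm HOCl: 2.94 / 0.5173 = 5.684 ppm.
FC to add: 5.684 − 0.5 = 5.184 mg/L as Cl₂.
Cl₂ equivalent: 5.184 mg/L × 625,000 L = 3240 g.
Product at 75.9% available Cl: 3240 / 0.759 = 4269 g.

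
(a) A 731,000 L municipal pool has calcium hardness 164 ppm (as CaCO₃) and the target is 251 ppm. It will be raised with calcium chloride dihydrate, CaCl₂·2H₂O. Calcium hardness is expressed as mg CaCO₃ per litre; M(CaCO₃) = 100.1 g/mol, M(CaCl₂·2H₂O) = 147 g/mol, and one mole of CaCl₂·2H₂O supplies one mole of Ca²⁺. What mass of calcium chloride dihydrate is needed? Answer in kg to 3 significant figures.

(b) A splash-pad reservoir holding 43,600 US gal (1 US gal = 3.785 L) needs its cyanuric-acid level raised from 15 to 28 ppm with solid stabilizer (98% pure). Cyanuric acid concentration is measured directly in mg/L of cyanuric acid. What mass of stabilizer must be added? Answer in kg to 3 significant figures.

(a) 93.4 kg; (b) 2.19 kg

(a) Hardness to add: (251 − 164) = 87 mg/L as CaCO₃ × 731,000 L = 63,600 g as CaCO₃.
(a) Moles of Ca²⁺ (1 mol Ca²⁺ ≡ 1 mol CaCO₃): 63,600 / 100.1 g/mol = 635.3 mol.
(a) Mass of CaCl₂·2H₂O: 635.3 × 147 = 93,390 g.

(b) Volume: 43,600 US gal × 3.785 L/gal = 165,026 L.
(b) CYA to add: (28 − 15) = 13 mg/L × 165,026 L = 2145 g cyanuric acid.
(b) At 98% purity: 2145 / 0.98 = 2189 g product.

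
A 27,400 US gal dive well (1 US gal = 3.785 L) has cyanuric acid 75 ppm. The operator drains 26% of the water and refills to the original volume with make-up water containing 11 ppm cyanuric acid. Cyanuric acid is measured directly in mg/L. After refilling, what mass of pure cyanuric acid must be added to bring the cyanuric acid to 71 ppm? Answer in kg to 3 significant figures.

Volume: 27,400 US gal × 3.785 L/gal = 103,709 L.
After draining 26% and refilling: 75 × 0.74 + 11 × 0.26 = 58.36 ppm.
Deficit to target: 71 − 58.36 = 12.64 mg/L.
Mass: 12.64 mg/L × 103,709 L = 1311 g cyanuric acid.

1.31 kg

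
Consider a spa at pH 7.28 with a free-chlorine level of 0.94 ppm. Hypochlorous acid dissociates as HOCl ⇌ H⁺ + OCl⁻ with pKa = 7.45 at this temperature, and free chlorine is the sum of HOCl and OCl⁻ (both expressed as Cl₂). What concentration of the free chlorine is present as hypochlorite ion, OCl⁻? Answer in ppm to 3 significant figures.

[OCl⁻]/[HOCl] = 10^(pH − pKa) = 10^(7.28 − 7.45) = 10^-0.17 = 0.6761.
Fraction as HOCl = 1 / (1 + 0.6761) = 0.5966.
OCl⁻ = (1 − 0.5966) × 0.94 ppm = 0.3792 ppm.

0.379 ppm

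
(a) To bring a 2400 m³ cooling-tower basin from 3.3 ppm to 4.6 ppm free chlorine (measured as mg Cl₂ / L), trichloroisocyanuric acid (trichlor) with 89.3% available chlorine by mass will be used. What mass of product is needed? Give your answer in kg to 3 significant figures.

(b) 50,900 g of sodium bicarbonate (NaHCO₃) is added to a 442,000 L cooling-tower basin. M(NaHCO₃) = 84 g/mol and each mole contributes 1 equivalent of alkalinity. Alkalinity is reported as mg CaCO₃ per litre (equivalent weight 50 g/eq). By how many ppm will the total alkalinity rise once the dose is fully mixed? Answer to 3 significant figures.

(a) 3.49 kg; (b) 68.5 ppm

(a) Volume: 2400 m³ = 2,400,000 L.
(a) Chlorine deficit: 4.6 − 3.3 = 1.3 ppm = 1.3 mg/L as Cl₂.
(a) Cl₂ equivalent needed: 1.3 mg/L × 2,400,000 L = 3,120,000 mg = 3120 g.
(a) Product at 89.3% available chlorine: 3120 / 0.893 = 3494 g.

(b) Moles of NaHCO₃: 50,900 g ÷ 84 g/mol = 606 mol → 606 eq of alkalinity.
(b) As CaCO₃: 606 eq × 50 g/eq = 30,300 g.
(b) Rise: 30,300 g / 442,000 L × 1000 = 68.55 mg/L.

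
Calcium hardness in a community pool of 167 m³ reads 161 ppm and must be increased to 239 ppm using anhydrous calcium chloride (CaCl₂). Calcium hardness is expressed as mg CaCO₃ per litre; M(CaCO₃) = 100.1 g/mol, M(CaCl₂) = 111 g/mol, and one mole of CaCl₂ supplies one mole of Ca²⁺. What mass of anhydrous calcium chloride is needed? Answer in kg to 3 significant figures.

14.4 kg

Volume: 167 m³ = 167,000 L.
Hardness to add: (239 − 161) = 78 mg/L as CaCO₃ × 167,000 L = 13,030 g as CaCO₃.
Moles of Ca²⁺ (1 mol Ca²⁺ ≡ 1 mol CaCO₃): 13,030 / 100.1 g/mol = 130.1 mol.
Mass of CaCl₂: 130.1 × 111 = 14,440 g.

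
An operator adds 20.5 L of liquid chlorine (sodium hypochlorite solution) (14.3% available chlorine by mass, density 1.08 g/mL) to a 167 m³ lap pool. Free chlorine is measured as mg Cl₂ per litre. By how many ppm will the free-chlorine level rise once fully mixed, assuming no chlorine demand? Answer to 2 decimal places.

18.96 ppm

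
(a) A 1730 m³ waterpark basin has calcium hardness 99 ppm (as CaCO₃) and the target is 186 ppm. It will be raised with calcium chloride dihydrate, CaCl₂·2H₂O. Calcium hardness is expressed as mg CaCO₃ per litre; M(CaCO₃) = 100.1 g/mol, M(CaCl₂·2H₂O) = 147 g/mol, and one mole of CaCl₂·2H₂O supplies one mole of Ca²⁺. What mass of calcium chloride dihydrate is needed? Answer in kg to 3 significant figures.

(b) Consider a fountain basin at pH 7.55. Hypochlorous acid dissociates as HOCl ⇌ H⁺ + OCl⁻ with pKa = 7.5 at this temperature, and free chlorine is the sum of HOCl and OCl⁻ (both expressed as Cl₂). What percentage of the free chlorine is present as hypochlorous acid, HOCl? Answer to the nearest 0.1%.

(a) Volume: 1730 m³ = 1,730,000 L.
(a) Hardness to add: (186 − 99) = 87 mg/L as CaCO₃ × 1,730,000 L = 150,500 g as CaCO₃.
(a) Moles of Ca²⁺ (1 mol Ca²⁺ ≡ 1 mol CaCO₃): 150,500 / 100.1 g/mol = 1504 mol.
(a) Mass of CaCl₂·2H₂O: 1504 × 147 = 221,000 g.

(b) [OCl⁻]/[HOCl] = 10^(pH − pKa) = 10^(7.55 − 7.5) = 10^0.05 = 1.122.
(b) Fraction as HOCl = 1 / (1 + 1.122) = 0.4712.

(a) 221 kg; (b) 47.1%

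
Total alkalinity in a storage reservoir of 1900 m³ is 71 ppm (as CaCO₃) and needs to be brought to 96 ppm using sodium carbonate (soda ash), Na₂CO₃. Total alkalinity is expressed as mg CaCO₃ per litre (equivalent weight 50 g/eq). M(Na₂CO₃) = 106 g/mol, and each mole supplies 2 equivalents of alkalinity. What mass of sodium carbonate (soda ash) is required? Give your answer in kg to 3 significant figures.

Volume: 1900 m³ = 1,900,000 L.
Alkalinity to add: (96 − 71) = 25 mg/L as CaCO₃ × 1,900,000 L = 47,500 g as CaCO₃.
Equivalents: 47,500 g ÷ 50 g/eq = 950 eq.
Each mole of Na₂CO₃ supplies 2 eq, so 950 / 2 = 475 mol.
Mass: 475 mol × 106 g/mol = 50,350 g.

50.4 kg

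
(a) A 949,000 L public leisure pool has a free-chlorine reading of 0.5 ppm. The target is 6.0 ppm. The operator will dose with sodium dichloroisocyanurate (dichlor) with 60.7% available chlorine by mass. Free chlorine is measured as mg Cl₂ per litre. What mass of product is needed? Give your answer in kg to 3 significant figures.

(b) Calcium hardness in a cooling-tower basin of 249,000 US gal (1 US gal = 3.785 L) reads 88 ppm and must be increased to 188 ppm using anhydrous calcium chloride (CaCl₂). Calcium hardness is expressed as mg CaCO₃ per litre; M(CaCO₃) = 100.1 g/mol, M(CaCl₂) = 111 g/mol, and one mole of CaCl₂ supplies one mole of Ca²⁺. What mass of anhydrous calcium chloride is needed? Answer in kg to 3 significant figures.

(a) 8.60 kg; (b) 105 kg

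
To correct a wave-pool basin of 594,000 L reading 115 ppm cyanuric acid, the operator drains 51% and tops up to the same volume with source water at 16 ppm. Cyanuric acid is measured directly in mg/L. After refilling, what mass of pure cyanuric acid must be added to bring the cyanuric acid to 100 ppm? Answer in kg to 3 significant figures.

After draining 51% and refilling: 115 × 0.49 + 16 × 0.51 = 64.51 ppm.
Deficit to target: 100 − 64.51 = 35.49 mg/L.
Mass: 35.49 mg/L × 594,000 L = 21,080 g cyanuric acid.

21.1 kg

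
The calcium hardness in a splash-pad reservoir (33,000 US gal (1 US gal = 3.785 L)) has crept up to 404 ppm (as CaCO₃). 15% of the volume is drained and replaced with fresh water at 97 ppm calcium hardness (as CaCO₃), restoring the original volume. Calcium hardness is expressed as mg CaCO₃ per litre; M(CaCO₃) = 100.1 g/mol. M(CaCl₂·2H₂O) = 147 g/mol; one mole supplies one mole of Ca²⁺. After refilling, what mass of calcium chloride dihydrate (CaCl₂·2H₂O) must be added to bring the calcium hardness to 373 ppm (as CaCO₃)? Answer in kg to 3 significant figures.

2.76 kg

Volume: 33,000 US gal × 3.785 L/gal = 124,905 L.
After draining 15% and refilling: 404 × 0.85 + 97 × 0.15 = 357.95 ppm.
Deficit to target: 373 − 357.95 = 15.05 mg/L.
As CaCO₃: 15.05 mg/L × 124,905 L = 1880 g; ÷ 100.1 = 18.78 mol Ca²⁺.
Mass: 18.78 × 147 = 2761 g.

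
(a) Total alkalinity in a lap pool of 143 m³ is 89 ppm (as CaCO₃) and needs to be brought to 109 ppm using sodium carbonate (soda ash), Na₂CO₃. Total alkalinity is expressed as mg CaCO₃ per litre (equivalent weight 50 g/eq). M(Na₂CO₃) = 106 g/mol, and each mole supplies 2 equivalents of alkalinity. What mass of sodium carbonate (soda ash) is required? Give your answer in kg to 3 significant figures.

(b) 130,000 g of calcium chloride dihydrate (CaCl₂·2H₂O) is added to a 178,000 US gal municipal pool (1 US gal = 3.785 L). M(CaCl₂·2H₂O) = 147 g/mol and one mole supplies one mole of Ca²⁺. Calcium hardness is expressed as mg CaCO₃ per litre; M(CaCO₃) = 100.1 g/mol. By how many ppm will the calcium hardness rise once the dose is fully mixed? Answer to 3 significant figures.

(a) Volume: 143 m³ = 143,000 L.
(a) Alkalinity to add: (109 − 89) = 20 mg/L as CaCO₃ × 143,000 L = 2860 g as CaCO₃.
(a) Equivalents: 2860 g ÷ 50 g/eq = 57.2 eq.
(a) Each mole of Na₂CO₃ supplies 2 eq, so 57.2 / 2 = 28.6 mol.
(a) Mass: 28.6 mol × 106 g/mol = 3032 g.

(b) Volume: 178,000 US gal × 3.785 L/gal = 673,730 L.
(b) Moles of Ca²⁺: 130,000 g ÷ 147 g/mol = 884.4 mol.
(b) As CaCO₃: 884.4 mol × 100.1 g/mol = 88,520 g.
(b) Rise: 88,520 g / 673,730 L × 1000 = 131.4 mg/L.

(a) 3.03 kg; (b) 131 ppm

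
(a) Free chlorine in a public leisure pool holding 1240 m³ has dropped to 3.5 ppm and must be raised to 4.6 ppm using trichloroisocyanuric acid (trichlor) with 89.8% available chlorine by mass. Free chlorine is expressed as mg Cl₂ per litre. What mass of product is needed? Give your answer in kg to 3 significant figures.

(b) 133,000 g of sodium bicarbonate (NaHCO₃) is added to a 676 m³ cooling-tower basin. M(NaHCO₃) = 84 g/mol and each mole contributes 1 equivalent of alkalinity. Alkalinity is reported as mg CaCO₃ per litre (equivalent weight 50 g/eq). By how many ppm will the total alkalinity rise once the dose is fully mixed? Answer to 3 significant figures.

(a) 1.52 kg; (b) 117 ppm

(a) Volume: 1240 m³ = 1,240,000 L.
(a) Chlorine deficit: 4.6 − 3.5 = 1.1 ppm = 1.1 mg/L as Cl₂.
(a) Cl₂ equivalent needed: 1.1 mg/L × 1,240,000 L = 1,364,000 mg = 1364 g.
(a) Product at 89.8% available chlorine: 1364 / 0.898 = 1519 g.

(b) Volume: 676 m³ = 676,000 L.
(b) Moles of NaHCO₃: 133,000 g ÷ 84 g/mol = 1583 mol → 1583 eq of alkalinity.
(b) As CaCO₃: 1583 eq × 50 g/eq = 79,170 g.
(b) Rise: 79,170 g / 676,000 L × 1000 = 117.1 mg/L.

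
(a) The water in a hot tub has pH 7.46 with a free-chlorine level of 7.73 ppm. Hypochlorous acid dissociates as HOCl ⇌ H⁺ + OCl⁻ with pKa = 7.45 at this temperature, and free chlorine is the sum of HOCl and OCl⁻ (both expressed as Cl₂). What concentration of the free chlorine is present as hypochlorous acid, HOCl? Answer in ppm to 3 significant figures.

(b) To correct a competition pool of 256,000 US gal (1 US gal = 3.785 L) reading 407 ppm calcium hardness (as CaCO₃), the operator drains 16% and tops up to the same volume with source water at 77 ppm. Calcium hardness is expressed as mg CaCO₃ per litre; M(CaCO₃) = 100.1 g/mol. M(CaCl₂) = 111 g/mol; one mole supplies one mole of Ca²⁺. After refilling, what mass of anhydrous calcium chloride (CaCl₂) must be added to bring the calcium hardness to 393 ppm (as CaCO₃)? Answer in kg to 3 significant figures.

(a) [OCl⁻]/[HOCl] = 10^(pH − pKa) = 10^(7.46 − 7.45) = 10^0.01 = 1.023.
(a) Fraction as HOCl = 1 / (1 + 1.023) = 0.4942.
(a) HOCl = 0.4942 × 7.73 ppm = 3.821 ppm.

(b) Volume: 256,000 US gal × 3.785 L/gal = 968,960 L.
(b) After draining 16% and refilling: 407 × 0.84 + 77 × 0.16 = 354.2 ppm.
(b) Deficit to target: 393 − 354.2 = 38.8 mg/L.
(b) As CaCO₃: 38.8 mg/L × 968,960 L = 37,600 g; ÷ 100.1 = 375.6 mol Ca²⁺.
(b) Mass: 375.6 × 111 = 41,690 g.

(a) 3.82 ppm; (b) 41.7 kg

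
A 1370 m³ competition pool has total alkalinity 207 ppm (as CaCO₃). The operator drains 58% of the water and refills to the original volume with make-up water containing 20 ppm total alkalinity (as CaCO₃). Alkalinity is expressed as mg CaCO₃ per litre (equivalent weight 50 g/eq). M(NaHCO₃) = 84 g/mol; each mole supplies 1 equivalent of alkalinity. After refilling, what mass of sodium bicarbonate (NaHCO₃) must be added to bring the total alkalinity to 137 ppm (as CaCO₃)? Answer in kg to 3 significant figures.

88.5 kg

Volume: 1370 m³ = 1,370,000 L.
After draining 58% and refilling: 207 × 0.42 + 20 × 0.58 = 98.54 ppm.
Deficit to target: 137 − 98.54 = 38.46 mg/L.
As CaCO₃: 38.46 mg/L × 1,370,000 L = 52,690 g; ÷ 50 g/eq ÷ 1 = 1054 mol NaHCO₃.
Mass: 1054 × 84 = 88,520 g.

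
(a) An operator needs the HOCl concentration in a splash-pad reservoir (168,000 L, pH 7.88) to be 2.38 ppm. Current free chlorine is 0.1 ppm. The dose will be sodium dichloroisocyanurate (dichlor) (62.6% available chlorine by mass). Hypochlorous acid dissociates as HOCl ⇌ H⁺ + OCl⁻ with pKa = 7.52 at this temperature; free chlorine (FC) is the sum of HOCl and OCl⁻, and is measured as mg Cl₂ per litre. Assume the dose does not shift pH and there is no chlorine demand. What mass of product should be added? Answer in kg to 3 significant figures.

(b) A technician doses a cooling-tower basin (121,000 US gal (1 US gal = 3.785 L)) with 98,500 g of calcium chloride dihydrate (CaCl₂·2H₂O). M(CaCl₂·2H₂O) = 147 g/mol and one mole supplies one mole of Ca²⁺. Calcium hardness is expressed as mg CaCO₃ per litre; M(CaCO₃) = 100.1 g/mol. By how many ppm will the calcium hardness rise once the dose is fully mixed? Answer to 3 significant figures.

(a) 2.08 kg; (b) 146 ppm

(a) [OCl⁻]/[HOCl] = 10^(pH − pKa) = 10^(7.88 − 7.52) = 2.291; fraction as HOCl = 1/(1 + 2.291) = 0.3039.
(a) Free chlorine required for 2.38 ppm HOCl: 2.38 / 0.3039 = 7.832 ppm.
(a) FC to add: 7.832 − 0.1 = 7.732 mg/L as Cl₂.
(a) Cl₂ equivalent: 7.732 mg/L × 168,000 L = 1299 g.
(a) Product at 62.6% available Cl: 1299 / 0.626 = 2075 g.

(b) Volume: 121,000 US gal × 3.785 L/gal = 457,985 L.
(b) Moles of Ca²⁺: 98,500 g ÷ 147 g/mol = 670.1 mol.
(b) As CaCO₃: 670.1 mol × 100.1 g/mol = 67,070 g.
(b) Rise: 67,070 g / 457,985 L × 1000 = 146.5 mg/L.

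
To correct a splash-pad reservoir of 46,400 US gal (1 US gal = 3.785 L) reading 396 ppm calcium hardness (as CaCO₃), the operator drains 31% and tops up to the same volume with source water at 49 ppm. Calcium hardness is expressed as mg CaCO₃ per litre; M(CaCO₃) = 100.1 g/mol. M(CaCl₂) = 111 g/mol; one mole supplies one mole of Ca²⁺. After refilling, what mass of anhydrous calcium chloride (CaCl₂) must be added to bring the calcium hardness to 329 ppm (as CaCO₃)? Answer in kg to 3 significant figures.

7.90 kg

Volume: 46,400 US gal × 3.785 L/gal = 175,624 L.
After draining 31% and refilling: 396 × 0.69 + 49 × 0.31 = 288.43 ppm.
Deficit to target: 329 − 288.43 = 40.57 mg/L.
As CaCO₃: 40.57 mg/L × 175,624 L = 7125 g; ÷ 100.1 = 71.18 mol Ca²⁺.
Mass: 71.18 × 111 = 7901 g.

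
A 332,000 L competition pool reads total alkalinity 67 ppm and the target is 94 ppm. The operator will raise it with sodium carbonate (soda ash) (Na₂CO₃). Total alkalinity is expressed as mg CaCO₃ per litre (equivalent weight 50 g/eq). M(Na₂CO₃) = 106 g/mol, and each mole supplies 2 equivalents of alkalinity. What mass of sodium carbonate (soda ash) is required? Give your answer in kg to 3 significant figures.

Alkalinity to add: (94 − 67) = 27 mg/L as CaCO₃ × 332,000 L = 8964 g as CaCO₃.
Equivalents: 8964 g ÷ 50 g/eq = 179.3 eq.
Each mole of Na₂CO₃ supplies 2 eq, so 179.3 / 2 = 89.64 mol.
Mass: 89.64 mol × 106 g/mol = 9502 g.

9.50 kg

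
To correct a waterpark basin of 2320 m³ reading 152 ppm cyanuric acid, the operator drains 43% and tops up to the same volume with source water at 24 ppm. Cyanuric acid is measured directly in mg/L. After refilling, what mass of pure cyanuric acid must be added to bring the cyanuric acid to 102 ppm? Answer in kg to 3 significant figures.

11.7 kg

Volume: 2320 m³ = 2,320,000 L.
After draining 43% and refilling: 152 × 0.57 + 24 × 0.43 = 96.96 ppm.
Deficit to target: 102 − 96.96 = 5.04 mg/L.
Mass: 5.04 mg/L × 2,320,000 L = 11,690 g cyanuric acid.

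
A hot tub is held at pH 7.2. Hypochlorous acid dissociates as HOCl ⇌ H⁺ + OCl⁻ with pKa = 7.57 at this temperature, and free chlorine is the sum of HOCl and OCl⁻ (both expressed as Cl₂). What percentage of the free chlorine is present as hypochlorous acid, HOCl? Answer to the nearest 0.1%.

70.1%

[OCl⁻]/[HOCl] = 10^(pH − pKa) = 10^(7.2 − 7.57) = 10^-0.37 = 0.4266.
Fraction as HOCl = 1 / (1 + 0.4266) = 0.701.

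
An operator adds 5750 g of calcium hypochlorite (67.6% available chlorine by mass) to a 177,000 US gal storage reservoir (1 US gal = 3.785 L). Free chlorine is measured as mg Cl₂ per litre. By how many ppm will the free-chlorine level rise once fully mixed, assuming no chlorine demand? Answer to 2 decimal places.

Volume: 177,000 US gal × 3.785 L/gal = 669,945 L.
Available chlorine delivered: 5750 g × 0.676 = 3887 g as Cl₂.
Concentration rise: 3887 g / 669,945 L = 5.802 mg/L = 5.80 ppm.

5.80 ppm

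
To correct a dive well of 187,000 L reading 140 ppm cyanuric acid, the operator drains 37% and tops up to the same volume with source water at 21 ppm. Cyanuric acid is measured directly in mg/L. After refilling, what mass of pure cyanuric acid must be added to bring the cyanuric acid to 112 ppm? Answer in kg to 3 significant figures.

After draining 37% and refilling: 140 × 0.63 + 21 × 0.37 = 95.97 ppm.
Deficit to target: 112 − 95.97 = 16.03 mg/L.
Mass: 16.03 mg/L × 187,000 L = 2998 g cyanuric acid.

3.00 kg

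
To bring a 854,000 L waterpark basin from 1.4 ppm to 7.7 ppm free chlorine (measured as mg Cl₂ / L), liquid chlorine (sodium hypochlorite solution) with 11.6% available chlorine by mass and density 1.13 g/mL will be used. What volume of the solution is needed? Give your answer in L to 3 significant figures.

41.0 L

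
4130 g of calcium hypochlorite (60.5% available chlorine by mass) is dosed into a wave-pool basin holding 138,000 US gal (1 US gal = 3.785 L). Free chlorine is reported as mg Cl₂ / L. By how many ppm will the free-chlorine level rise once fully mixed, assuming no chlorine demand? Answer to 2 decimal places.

4.78 ppm

Volume: 138,000 US gal × 3.785 L/gal = 522,330 L.
Available chlorine delivered: 4130 g × 0.605 = 2499 g as Cl₂.
Concentration rise: 2499 g / 522,330 L = 4.784 mg/L = 4.78 ppm.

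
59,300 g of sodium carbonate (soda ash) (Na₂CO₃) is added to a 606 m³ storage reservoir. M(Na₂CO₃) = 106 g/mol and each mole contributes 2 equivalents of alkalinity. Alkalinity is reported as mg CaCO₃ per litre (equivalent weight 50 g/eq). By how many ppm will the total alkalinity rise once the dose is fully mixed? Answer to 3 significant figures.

92.3 ppm

Volume: 606 m³ = 606,000 L.
Moles of Na₂CO₃: 59,300 g ÷ 106 g/mol = 559.4 mol → 1119 eq of alkalinity.
As CaCO₃: 1119 eq × 50 g/eq = 55,940 g.
Rise: 55,940 g / 606,000 L × 1000 = 92.32 mg/L.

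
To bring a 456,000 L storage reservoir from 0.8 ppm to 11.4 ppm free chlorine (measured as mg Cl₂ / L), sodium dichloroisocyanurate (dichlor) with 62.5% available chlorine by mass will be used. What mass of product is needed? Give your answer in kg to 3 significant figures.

Chlorine deficit: 11.4 − 0.8 = 10.6 ppm = 10.6 mg/L as Cl₂.
Cl₂ equivalent needed: 10.6 mg/L × 456,000 L = 4,834,000 mg = 4834 g.
Product at 62.5% available chlorine: 4834 / 0.625 = 7734 g.

7.73 kg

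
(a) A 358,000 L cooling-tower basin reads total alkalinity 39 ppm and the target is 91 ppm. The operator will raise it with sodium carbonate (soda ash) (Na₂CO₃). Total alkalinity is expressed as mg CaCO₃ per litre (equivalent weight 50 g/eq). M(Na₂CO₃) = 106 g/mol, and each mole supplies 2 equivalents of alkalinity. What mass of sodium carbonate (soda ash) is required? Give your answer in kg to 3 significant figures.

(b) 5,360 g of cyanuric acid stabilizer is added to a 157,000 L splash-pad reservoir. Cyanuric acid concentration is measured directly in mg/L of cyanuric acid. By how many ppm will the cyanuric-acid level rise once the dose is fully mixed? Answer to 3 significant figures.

(a) 19.7 kg; (b) 34.1 ppm

(a) Alkalinity to add: (91 − 39) = 52 mg/L as CaCO₃ × 358,000 L = 18,620 g as CaCO₃.
(a) Equivalents: 18,620 g ÷ 50 g/eq = 372.3 eq.
(a) Each mole of Na₂CO₃ supplies 2 eq, so 372.3 / 2 = 186.2 mol.
(a) Mass: 186.2 mol × 106 g/mol = 19,730 g.

(b) Rise: 5,360 g / 157,000 L × 1000 = 34.14 mg/L.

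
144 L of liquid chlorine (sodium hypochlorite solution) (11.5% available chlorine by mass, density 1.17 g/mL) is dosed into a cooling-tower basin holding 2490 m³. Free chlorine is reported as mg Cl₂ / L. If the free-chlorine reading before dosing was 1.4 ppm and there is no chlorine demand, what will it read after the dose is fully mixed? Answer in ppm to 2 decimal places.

9.18 ppm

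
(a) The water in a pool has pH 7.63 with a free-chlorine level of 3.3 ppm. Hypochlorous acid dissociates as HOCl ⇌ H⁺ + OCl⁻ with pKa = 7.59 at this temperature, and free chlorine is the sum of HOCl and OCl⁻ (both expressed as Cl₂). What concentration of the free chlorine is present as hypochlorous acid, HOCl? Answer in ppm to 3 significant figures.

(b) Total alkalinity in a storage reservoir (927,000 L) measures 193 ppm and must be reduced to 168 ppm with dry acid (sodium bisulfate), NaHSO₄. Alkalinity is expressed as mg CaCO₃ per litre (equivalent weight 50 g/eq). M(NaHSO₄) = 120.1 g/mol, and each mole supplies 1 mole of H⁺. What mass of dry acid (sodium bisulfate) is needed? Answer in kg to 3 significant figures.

(a) 1.57 ppm; (b) 55.7 kg

(a) [OCl⁻]/[HOCl] = 10^(pH − pKa) = 10^(7.63 − 7.59) = 10^0.04 = 1.096.
(a) Fraction as HOCl = 1 / (1 + 1.096) = 0.477.
(a) HOCl = 0.477 × 3.3 ppm = 1.574 ppm.

(b) Alkalinity to neutralize: (193 − 168) = 25 mg/L as CaCO₃ × 927,000 L = 23,180 g as CaCO₃.
(b) Equivalents of H⁺ required: 23,180 ÷ 50 g/eq = 463.5 eq = 463.5 mol NaHSO₄.
(b) Mass of NaHSO₄: 463.5 × 120.1 = 55,670 g.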